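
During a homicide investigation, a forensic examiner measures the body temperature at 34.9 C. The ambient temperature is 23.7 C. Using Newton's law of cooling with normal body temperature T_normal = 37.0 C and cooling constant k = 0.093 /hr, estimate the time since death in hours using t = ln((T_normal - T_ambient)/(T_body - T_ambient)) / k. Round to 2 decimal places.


Using Newton's law of cooling:
t = ln((T_normal - T_ambient) / (T_body - T_ambient)) / k
T_normal - T_ambient = 13.3
T_body - T_ambient = 11.2
Ratio = 1.1875
ln(ratio) = 0.17185
t = 0.17185 / 0.093 = 1.85 hours

1.85


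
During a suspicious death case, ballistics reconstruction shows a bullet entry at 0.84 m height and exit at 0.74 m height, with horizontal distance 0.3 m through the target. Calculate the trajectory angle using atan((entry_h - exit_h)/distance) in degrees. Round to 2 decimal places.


Bullet trajectory angle:
Height difference = 0.84 - 0.74 = 0.1 m
angle = atan(0.1 / 0.3)
angle = atan(0.333333)
angle = 18.43 degrees

18.43


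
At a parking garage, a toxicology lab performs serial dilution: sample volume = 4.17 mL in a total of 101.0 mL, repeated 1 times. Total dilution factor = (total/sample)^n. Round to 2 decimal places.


Dilution factor calculation:
Single dilution = V_total / V_sample = 101.0 / 4.17 ≈ 24.220624
Number of dilutions = 1
Total DF = (101.0 / 4.17)^1 (full precision, rounded at the end) = 24.22

24.22


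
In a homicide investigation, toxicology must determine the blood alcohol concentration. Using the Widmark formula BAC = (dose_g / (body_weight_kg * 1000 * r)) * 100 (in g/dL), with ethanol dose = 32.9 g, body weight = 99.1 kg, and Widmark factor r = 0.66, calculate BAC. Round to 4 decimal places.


Applying the Widmark formula:
BAC = (dose_g / (body_wt * 1000 * r)) * 100
Denominator = 99.1 * 1000 * 0.66 = 65406
BAC = (32.9 / 65406) * 100
BAC = 0.0503 g/dL

0.0503


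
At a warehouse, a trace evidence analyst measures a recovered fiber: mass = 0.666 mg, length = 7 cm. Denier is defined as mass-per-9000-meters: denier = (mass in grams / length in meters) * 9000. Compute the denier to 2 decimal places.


Denier calculation:
Mass in grams = 0.666 mg / 1000 = 0.000666 g
Length in meters = 7 cm / 100 = 0.07 m
Linear density = mass / length = 0.000666 / 0.07 = 0.00951429 g/m
Denier = (g/m) * 9000 = 0.00951429 * 9000 = 85.63

85.63


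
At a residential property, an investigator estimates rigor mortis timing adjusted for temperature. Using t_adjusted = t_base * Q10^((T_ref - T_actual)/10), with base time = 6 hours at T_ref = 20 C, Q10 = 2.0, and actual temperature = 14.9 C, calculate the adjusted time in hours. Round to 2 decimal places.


Rigor mortis time adjustment:
Exponent = (T_ref - T_actual) / 10 = (20 - 14.9) / 10 = 0.51
Q10 factor = 2.0^0.51 = 1.42405
t_adjusted = 6 * 1.42405 = 8.54 hours

8.54


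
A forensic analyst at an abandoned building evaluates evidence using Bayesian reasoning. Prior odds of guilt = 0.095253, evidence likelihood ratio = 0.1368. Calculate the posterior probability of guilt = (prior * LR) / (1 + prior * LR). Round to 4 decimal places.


Bayesian evidence evaluation:
Posterior odds = prior_odds * LR = 0.095253 * 0.1368 = 0.01303061
Posterior probability = posterior_odds / (1 + posterior_odds)
= 0.01303061 / (1 + 0.01303061)
= 0.01303061 / 1.01303061
= 0.0129

0.0129


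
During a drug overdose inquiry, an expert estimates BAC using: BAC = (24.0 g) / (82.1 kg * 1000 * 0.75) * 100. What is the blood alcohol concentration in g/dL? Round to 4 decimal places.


Applying the Widmark formula:
BAC = (dose_g / (body_wt * 1000 * r)) * 100
Denominator = 82.1 * 1000 * 0.75 = 61575
BAC = (24.0 / 61575) * 100
BAC = 0.0390 g/dL

0.0390


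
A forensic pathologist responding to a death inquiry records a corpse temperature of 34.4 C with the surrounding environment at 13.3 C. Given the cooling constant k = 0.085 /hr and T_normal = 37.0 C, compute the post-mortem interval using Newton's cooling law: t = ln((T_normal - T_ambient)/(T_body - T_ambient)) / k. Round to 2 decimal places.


Using Newton's law of cooling:
t = ln((T_normal - T_ambient) / (T_body - T_ambient)) / k
T_normal - T_ambient = 23.7
T_body - T_ambient = 21.1
Ratio = 1.123223
ln(ratio) = 0.116202
t = 0.116202 / 0.085 = 1.37 hours

1.37


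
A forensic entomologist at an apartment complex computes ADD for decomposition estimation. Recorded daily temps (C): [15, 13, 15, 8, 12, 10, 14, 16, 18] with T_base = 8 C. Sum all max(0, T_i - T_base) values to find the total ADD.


Computing ADD day by day:
Day 1: max(0, 15 - 8) = 7
Day 2: max(0, 13 - 8) = 5
Day 3: max(0, 15 - 8) = 7
Day 4: max(0, 8 - 8) = 0
Day 5: max(0, 12 - 8) = 4
Day 6: max(0, 10 - 8) = 2
Day 7: max(0, 14 - 8) = 6
Day 8: max(0, 16 - 8) = 8
Day 9: max(0, 18 - 8) = 10
Total ADD = 49

49


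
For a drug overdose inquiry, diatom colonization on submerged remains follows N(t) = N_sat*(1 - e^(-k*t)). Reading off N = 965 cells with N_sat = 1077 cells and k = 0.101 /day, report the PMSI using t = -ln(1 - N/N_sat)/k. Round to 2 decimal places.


PMSI from diatom colonization curve:
N / N_sat = 965 / 1077 = 0.896007
1 - N/N_sat = 0.103993
ln(1 - N/N_sat) = -2.263432
t = -ln(1 - N/N_sat) / k = -(-2.263432) / 0.101 = 22.41 days

22.41


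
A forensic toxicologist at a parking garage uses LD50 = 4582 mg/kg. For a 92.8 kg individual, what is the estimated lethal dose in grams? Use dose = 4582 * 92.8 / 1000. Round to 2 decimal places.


Lethal dose calculation:
Lethal dose = LD50 * body_weight / 1000
= 4582 * 92.8 / 1000
= 425209.6 / 1000
= 425.21 g

425.21


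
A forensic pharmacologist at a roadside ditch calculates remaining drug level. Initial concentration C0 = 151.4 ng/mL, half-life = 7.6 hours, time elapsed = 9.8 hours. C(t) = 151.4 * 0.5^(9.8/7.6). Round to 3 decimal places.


Drug concentration decay:
Number of half-lives = t / t_half = 9.8 / 7.6 = 1.289474
Decay factor = 0.5^1.289474 = 0.40910016
C(t) = 151.4 * 0.40910016 = 61.938 ng/mL

61.938


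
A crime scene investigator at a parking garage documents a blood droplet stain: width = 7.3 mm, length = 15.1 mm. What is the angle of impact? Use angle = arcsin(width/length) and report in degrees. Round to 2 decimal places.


Blood spatter impact angle calculation:
width / length = 7.3 / 15.1 = 0.483444
angle = arcsin(0.483444)
angle = 28.91 degrees

28.91


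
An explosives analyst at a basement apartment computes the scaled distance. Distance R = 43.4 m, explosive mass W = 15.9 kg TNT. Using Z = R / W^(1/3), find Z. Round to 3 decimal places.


Scaled distance calculation:
W^(1/3) = 15.9^(1/3) = 2.514581
Z = R / W^(1/3) = 43.4 / 2.514581
Z = 17.259 m/kg^(1/3)

17.259


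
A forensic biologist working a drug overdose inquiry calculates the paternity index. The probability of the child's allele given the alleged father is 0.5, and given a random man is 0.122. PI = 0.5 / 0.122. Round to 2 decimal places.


Paternity Index calculation:
PI = P(allele|father) / P(allele|random)
PI = 0.5 / 0.122
PI = 4.10

4.10


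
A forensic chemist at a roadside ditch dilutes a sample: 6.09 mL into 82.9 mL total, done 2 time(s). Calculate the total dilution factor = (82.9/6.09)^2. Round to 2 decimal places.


Dilution factor calculation:
Single dilution = V_total / V_sample = 82.9 / 6.09 ≈ 13.612479
Number of dilutions = 2
Total DF = (82.9 / 6.09)^2 (full precision, rounded at the end) = 185.30

185.30


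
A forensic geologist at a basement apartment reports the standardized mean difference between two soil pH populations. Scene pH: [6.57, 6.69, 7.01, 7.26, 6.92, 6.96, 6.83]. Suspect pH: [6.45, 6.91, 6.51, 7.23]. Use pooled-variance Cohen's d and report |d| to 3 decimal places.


Pooled-variance Cohen's d for soil pH comparison:
Scene mean = 48.24 / 7 = 6.891429
Suspect mean = 27.1 / 4 = 6.775
Scene sample variance s_s^2 = 0.050514
Suspect sample variance s_c^2 = 0.1337
Pooled variance = ((n_s-1)*s_s^2 + (n_c-1)*s_c^2) / (n_s + n_c - 2) = 0.078243
Pooled SD = sqrt(0.078243) = 0.27972
Mean difference = 0.116429
|d| = |0.116429| / 0.27972 = 0.416

0.416


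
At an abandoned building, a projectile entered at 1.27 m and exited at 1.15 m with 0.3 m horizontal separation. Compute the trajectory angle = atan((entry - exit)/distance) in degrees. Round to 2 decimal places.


Bullet trajectory angle:
Height difference = 1.27 - 1.15 = 0.12 m
angle = atan(0.12 / 0.3)
angle = atan(0.4)
angle = 21.80 degrees

21.80


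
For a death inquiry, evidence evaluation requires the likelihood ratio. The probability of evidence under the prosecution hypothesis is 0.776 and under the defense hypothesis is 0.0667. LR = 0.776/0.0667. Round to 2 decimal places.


Likelihood ratio calculation:
LR = P(E|Hp) / P(E|Hd)
LR = 0.776 / 0.0667
LR = 11.63

11.63


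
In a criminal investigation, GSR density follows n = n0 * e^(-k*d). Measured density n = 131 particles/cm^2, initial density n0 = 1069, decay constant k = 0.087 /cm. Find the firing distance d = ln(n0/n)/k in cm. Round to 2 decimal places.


GSR distance calculation:
n0/n = 1069 / 131 = 8.160305
ln(n0/n) = 2.099282
d = 2.099282 / 0.087 = 24.13 cm

24.13


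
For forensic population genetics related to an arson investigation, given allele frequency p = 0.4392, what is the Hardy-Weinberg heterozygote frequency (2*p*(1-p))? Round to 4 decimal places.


Hardy-Weinberg heterozygote frequency:
q = 1 - p = 1 - 0.4392 = 0.5608
2pq = 2 * 0.4392 * 0.5608 = 0.4926

0.4926


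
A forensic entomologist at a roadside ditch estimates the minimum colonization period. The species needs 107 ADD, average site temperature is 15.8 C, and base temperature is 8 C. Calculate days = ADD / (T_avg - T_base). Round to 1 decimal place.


Insect development time:
Effective temperature = avg_temp - T_base = 15.8 - 8 = 7.8 C
Days = ADD / effective_temp = 107 / 7.8 = 13.7 days

13.7


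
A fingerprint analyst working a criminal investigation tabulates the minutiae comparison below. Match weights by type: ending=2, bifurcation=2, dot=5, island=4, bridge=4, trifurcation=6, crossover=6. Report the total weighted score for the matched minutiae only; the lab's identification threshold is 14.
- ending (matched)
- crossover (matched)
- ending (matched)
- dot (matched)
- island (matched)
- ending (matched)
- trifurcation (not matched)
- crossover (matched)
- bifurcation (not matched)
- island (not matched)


Weighted minutiae match score:
  ending: matched, +2 (running total 2)
  crossover: matched, +6 (running total 8)
  ending: matched, +2 (running total 10)
  dot: matched, +5 (running total 15)
  island: matched, +4 (running total 19)
  ending: matched, +2 (running total 21)
  trifurcation: not matched, +0
  crossover: matched, +6 (running total 27)
  bifurcation: not matched, +0
  island: not matched, +0
Total score = 27
Threshold = 14; verdict = identification

27


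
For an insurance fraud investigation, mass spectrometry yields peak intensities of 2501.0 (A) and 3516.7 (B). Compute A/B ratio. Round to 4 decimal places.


Spectral peak ratio:
Peak A = 2501.0 counts
Peak B = 3516.7 counts
Ratio = 2501.0 / 3516.7 = 0.7112

0.7112


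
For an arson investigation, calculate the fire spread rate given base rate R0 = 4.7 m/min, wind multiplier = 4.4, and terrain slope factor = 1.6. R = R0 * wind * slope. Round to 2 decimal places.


Fire spread rate calculation:
R = R0 * wind_factor * slope_factor
= 4.7 * 4.4 * 1.6
= 20.68 * 1.6
= 33.09 m/min

33.09


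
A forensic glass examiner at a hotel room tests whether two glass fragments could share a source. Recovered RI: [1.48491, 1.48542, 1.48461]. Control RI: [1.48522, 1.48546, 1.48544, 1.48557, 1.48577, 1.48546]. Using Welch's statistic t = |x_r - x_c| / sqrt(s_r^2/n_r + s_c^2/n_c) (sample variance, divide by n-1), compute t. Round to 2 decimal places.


Welch's t-criterion for glass RI comparison:
Recovered mean = sum / n_r = 4.45494 / 3 = 1.48498
Control mean = sum / n_c = 8.91292 / 6 = 1.4854867
Recovered sample variance s_r^2 = 1.677e-07
Control sample variance s_c^2 = 3.23867e-08
Welch SE (unpooled) = sqrt(s_r^2/n_r + s_c^2/n_c) = sqrt(5.59e-08 + 5.39778e-09) = sqrt(6.12978e-08) = 0.000247584
|mean_r - mean_c| = 0.000506667
t = 0.000506667 / 0.000247584 = 2.05

2.05


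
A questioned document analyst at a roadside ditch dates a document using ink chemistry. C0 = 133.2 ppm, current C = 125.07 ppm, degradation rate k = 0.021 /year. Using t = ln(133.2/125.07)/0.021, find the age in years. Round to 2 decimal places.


Document age estimation:
C0/C = 133.2 / 125.07 = 1.065004
ln(C0/C) = 0.062979
t = 0.062979 / 0.021 = 3.00 years

3.00


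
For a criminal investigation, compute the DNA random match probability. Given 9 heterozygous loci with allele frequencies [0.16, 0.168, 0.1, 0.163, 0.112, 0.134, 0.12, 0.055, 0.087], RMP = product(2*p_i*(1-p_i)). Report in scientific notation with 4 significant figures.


Computing RMP for 9 loci:
Locus 1: 2 * 0.16 * 0.84 = 0.2688
Locus 2: 2 * 0.168 * 0.832 = 0.279552
Locus 3: 2 * 0.1 * 0.9 = 0.18
Locus 4: 2 * 0.163 * 0.837 = 0.272862
Locus 5: 2 * 0.112 * 0.888 = 0.198912
Locus 6: 2 * 0.134 * 0.866 = 0.232088
Locus 7: 2 * 0.12 * 0.88 = 0.2112
Locus 8: 2 * 0.055 * 0.945 = 0.10395
Locus 9: 2 * 0.087 * 0.913 = 0.158862
RMP = 5.942e-07

5.942e-07


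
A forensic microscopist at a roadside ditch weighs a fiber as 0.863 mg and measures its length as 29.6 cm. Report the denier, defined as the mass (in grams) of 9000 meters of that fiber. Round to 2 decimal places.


Denier calculation:
Mass in grams = 0.863 mg / 1000 = 0.000863 g
Length in meters = 29.6 cm / 100 = 0.296 m
Linear density = mass / length = 0.000863 / 0.296 = 0.00291554 g/m
Denier = (g/m) * 9000 = 0.00291554 * 9000 = 26.24

26.24


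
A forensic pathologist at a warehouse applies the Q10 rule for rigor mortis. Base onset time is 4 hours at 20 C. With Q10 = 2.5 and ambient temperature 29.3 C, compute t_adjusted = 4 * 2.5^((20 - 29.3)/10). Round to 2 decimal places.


Rigor mortis time adjustment:
Exponent = (T_ref - T_actual) / 10 = (20 - 29.3) / 10 = -0.93
Q10 factor = 2.5^-0.93 = 0.4265
t_adjusted = 4 * 0.4265 = 1.71 hours

1.71


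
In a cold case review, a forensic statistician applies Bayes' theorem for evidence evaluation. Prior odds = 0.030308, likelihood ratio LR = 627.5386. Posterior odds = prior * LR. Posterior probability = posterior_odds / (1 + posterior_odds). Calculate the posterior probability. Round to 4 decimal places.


Bayesian evidence evaluation:
Posterior odds = prior_odds * LR = 0.030308 * 627.5386 = 19.01944
Posterior probability = posterior_odds / (1 + posterior_odds)
= 19.01944 / (1 + 19.01944)
= 19.01944 / 20.01944
= 0.9500

0.9500


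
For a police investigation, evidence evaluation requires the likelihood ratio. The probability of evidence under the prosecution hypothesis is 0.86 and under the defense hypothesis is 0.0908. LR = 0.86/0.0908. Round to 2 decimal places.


Likelihood ratio calculation:
LR = P(E|Hp) / P(E|Hd)
LR = 0.86 / 0.0908
LR = 9.47

9.47


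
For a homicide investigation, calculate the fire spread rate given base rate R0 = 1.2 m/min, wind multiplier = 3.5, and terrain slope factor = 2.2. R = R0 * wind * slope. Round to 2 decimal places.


Fire spread rate calculation:
R = R0 * wind_factor * slope_factor
= 1.2 * 3.5 * 2.2
= 4.2 * 2.2
= 9.24 m/min

9.24


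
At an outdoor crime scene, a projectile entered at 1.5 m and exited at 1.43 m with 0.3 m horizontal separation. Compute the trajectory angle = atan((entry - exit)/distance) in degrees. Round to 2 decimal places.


Bullet trajectory angle:
Height difference = 1.5 - 1.43 = 0.07 m
angle = atan(0.07 / 0.3)
angle = atan(0.233333)
angle = 13.13 degrees

13.13


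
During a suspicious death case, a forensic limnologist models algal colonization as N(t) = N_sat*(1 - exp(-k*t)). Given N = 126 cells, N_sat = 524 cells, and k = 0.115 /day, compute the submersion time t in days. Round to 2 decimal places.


PMSI from diatom colonization curve:
N / N_sat = 126 / 524 = 0.240458
1 - N/N_sat = 0.759542
ln(1 - N/N_sat) = -0.27504
t = -ln(1 - N/N_sat) / k = -(-0.27504) / 0.115 = 2.39 days

2.39


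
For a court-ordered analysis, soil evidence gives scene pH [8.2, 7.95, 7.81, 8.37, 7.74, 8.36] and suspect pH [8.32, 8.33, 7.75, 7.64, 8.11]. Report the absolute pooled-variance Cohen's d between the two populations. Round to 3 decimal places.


Pooled-variance Cohen's d for soil pH comparison:
Scene mean = 48.43 / 6 = 8.071667
Suspect mean = 40.15 / 5 = 8.03
Scene sample variance s_s^2 = 0.076377
Suspect sample variance s_c^2 = 0.10275
Pooled variance = ((n_s-1)*s_s^2 + (n_c-1)*s_c^2) / (n_s + n_c - 2) = 0.088098
Pooled SD = sqrt(0.088098) = 0.296813
Mean difference = 0.041667
|d| = |0.041667| / 0.296813 = 0.140

0.140


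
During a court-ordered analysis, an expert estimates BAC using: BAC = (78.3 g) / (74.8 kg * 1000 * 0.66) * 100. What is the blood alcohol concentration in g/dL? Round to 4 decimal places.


Applying the Widmark formula:
BAC = (dose_g / (body_wt * 1000 * r)) * 100
Denominator = 74.8 * 1000 * 0.66 = 49368
BAC = (78.3 / 49368) * 100
BAC = 0.1586 g/dL

0.1586


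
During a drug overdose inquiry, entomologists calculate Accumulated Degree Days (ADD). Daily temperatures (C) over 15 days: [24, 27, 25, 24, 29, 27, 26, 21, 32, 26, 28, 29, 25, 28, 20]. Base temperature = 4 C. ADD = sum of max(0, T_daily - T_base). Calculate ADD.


Computing ADD day by day:
Day 1: max(0, 24 - 4) = 20
Day 2: max(0, 27 - 4) = 23
Day 3: max(0, 25 - 4) = 21
Day 4: max(0, 24 - 4) = 20
Day 5: max(0, 29 - 4) = 25
Day 6: max(0, 27 - 4) = 23
Day 7: max(0, 26 - 4) = 22
Day 8: max(0, 21 - 4) = 17
Day 9: max(0, 32 - 4) = 28
Day 10: max(0, 26 - 4) = 22
Day 11: max(0, 28 - 4) = 24
Day 12: max(0, 29 - 4) = 25
Day 13: max(0, 25 - 4) = 21
Day 14: max(0, 28 - 4) = 24
Day 15: max(0, 20 - 4) = 16
Total ADD = 331

331


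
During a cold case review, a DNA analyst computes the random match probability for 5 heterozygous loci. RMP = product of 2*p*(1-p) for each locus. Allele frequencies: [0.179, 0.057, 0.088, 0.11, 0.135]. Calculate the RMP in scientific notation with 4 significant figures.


Computing RMP for 5 loci:
Locus 1: 2 * 0.179 * 0.821 = 0.293918
Locus 2: 2 * 0.057 * 0.943 = 0.107502
Locus 3: 2 * 0.088 * 0.912 = 0.160512
Locus 4: 2 * 0.11 * 0.89 = 0.1958
Locus 5: 2 * 0.135 * 0.865 = 0.23355
RMP = 2.319e-04

2.319e-04


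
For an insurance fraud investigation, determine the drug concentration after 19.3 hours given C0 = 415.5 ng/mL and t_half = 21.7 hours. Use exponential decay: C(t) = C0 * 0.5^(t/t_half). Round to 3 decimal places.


Drug concentration decay:
Number of half-lives = t / t_half = 19.3 / 21.7 = 0.889401
Decay factor = 0.5^0.889401 = 0.53983821
C(t) = 415.5 * 0.53983821 = 224.303 ng/mL

224.303


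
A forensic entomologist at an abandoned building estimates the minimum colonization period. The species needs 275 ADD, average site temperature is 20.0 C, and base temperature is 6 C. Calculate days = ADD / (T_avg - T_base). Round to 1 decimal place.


Insect development time:
Effective temperature = avg_temp - T_base = 20.0 - 6 = 14.0 C
Days = ADD / effective_temp = 275 / 14.0 = 19.6 days

19.6


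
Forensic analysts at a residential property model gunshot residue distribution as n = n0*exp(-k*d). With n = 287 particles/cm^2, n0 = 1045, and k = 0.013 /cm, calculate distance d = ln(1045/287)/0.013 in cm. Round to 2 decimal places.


GSR distance calculation:
n0/n = 1045 / 287 = 3.641115
ln(n0/n) = 1.29229
d = 1.29229 / 0.013 = 99.41 cm

99.41


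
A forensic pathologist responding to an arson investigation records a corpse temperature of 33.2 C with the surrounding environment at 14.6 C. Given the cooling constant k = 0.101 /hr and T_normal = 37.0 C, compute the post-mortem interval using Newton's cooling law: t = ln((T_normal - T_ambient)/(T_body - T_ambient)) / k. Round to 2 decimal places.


Using Newton's law of cooling:
t = ln((T_normal - T_ambient) / (T_body - T_ambient)) / k
T_normal - T_ambient = 22.4
T_body - T_ambient = 18.6
Ratio = 1.204301
ln(ratio) = 0.185899
t = 0.185899 / 0.101 = 1.84 hours

1.84


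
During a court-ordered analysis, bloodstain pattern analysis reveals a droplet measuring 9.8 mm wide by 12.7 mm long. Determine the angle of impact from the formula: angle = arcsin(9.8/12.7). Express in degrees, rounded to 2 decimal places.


Blood spatter impact angle calculation:
width / length = 9.8 / 12.7 = 0.771654
angle = arcsin(0.771654)
angle = 50.50 degrees

50.50


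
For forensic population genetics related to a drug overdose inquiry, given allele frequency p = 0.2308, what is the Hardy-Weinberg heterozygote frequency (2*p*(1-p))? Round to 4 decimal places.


Hardy-Weinberg heterozygote frequency:
q = 1 - p = 1 - 0.2308 = 0.7692
2pq = 2 * 0.2308 * 0.7692 = 0.3551

0.3551


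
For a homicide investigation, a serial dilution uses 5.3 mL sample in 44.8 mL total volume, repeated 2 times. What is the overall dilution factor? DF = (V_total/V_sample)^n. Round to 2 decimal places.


Dilution factor calculation:
Single dilution = V_total / V_sample = 44.8 / 5.3 ≈ 8.45283
Number of dilutions = 2
Total DF = (44.8 / 5.3)^2 (full precision, rounded at the end) = 71.45

71.45


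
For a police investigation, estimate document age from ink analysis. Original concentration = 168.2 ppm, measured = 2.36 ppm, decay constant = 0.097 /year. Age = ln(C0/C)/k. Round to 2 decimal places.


Document age estimation:
C0/C = 168.2 / 2.36 = 71.271186
ln(C0/C) = 4.266492
t = 4.266492 / 0.097 = 43.98 years

43.98


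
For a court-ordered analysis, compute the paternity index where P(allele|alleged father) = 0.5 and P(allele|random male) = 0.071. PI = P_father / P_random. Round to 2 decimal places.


Paternity Index calculation:
PI = P(allele|father) / P(allele|random)
PI = 0.5 / 0.071
PI = 7.04

7.04


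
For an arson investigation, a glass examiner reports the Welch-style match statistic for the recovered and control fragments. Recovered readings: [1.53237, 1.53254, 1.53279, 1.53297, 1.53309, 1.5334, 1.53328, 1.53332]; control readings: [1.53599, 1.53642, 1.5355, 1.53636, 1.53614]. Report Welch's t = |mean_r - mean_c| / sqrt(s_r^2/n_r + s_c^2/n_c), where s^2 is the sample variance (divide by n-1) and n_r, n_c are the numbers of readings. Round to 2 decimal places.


Welch's t-criterion for glass RI comparison:
Recovered mean = sum / n_r = 12.26376 / 8 = 1.53297
Control mean = sum / n_c = 7.68041 / 5 = 1.536082
Recovered sample variance s_r^2 = 1.42171e-07
Control sample variance s_c^2 = 1.3552e-07
Welch SE (unpooled) = sqrt(s_r^2/n_r + s_c^2/n_c) = sqrt(1.77714e-08 + 2.7104e-08) = sqrt(4.48754e-08) = 0.000211838
|mean_r - mean_c| = 0.003112
t = 0.003112 / 0.000211838 = 14.69

14.69


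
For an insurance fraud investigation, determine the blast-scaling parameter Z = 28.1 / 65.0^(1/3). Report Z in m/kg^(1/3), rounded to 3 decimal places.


Scaled distance calculation:
W^(1/3) = 65.0^(1/3) = 4.020726
Z = R / W^(1/3) = 28.1 / 4.020726
Z = 6.989 m/kg^(1/3)

6.989


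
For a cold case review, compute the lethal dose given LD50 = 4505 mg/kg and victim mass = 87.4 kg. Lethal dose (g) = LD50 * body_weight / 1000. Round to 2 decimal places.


Lethal dose calculation:
Lethal dose = LD50 * body_weight / 1000
= 4505 * 87.4 / 1000
= 393737 / 1000
= 393.74 g

393.74


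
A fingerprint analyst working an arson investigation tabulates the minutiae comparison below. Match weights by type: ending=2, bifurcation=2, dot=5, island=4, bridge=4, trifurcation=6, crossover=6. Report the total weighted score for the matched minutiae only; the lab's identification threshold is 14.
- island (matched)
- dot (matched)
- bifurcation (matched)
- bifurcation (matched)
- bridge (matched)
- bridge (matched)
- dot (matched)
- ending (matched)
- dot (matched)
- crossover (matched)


Weighted minutiae match score:
  island: matched, +4 (running total 4)
  dot: matched, +5 (running total 9)
  bifurcation: matched, +2 (running total 11)
  bifurcation: matched, +2 (running total 13)
  bridge: matched, +4 (running total 17)
  bridge: matched, +4 (running total 21)
  dot: matched, +5 (running total 26)
  ending: matched, +2 (running total 28)
  dot: matched, +5 (running total 33)
  crossover: matched, +6 (running total 39)
Total score = 39
Threshold = 14; verdict = identification

39


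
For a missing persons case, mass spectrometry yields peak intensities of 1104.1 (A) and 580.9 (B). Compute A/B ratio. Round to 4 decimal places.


Spectral peak ratio:
Peak A = 1104.1 counts
Peak B = 580.9 counts
Ratio = 1104.1 / 580.9 = 1.9007

1.9007


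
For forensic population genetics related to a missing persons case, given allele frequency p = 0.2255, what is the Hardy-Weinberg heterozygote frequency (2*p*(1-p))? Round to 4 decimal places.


Hardy-Weinberg heterozygote frequency:
q = 1 - p = 1 - 0.2255 = 0.7745
2pq = 2 * 0.2255 * 0.7745 = 0.3493

0.3493


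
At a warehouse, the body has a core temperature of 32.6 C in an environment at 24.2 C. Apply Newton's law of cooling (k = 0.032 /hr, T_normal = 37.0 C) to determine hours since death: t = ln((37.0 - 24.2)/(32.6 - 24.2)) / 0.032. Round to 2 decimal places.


Using Newton's law of cooling:
t = ln((T_normal - T_ambient) / (T_body - T_ambient)) / k
T_normal - T_ambient = 12.8
T_body - T_ambient = 8.4
Ratio = 1.52381
ln(ratio) = 0.421214
t = 0.421214 / 0.032 = 13.16 hours

13.16


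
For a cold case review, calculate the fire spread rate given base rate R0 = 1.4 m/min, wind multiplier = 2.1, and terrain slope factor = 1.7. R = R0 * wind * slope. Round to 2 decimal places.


Fire spread rate calculation:
R = R0 * wind_factor * slope_factor
= 1.4 * 2.1 * 1.7
= 2.94 * 1.7
= 5.00 m/min

5.00


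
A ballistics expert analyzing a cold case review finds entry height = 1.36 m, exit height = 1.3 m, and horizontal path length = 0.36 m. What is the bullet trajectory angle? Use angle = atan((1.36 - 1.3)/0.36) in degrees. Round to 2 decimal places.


Bullet trajectory angle:
Height difference = 1.36 - 1.3 = 0.06 m
angle = atan(0.06 / 0.36)
angle = atan(0.166667)
angle = 9.46 degrees

9.46


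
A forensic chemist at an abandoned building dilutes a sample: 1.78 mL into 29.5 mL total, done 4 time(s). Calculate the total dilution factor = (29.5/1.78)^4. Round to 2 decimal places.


Dilution factor calculation:
Single dilution = V_total / V_sample = 29.5 / 1.78 ≈ 16.573034
Number of dilutions = 4
Total DF = (29.5 / 1.78)^4 (full precision, rounded at the end) = 75441.11

75441.11


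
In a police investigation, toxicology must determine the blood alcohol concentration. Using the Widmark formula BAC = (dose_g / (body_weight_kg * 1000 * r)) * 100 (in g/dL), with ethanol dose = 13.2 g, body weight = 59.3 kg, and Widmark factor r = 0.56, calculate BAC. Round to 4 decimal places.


Applying the Widmark formula:
BAC = (dose_g / (body_wt * 1000 * r)) * 100
Denominator = 59.3 * 1000 * 0.56 = 33208
BAC = (13.2 / 33208) * 100
BAC = 0.0397 g/dL

0.0397


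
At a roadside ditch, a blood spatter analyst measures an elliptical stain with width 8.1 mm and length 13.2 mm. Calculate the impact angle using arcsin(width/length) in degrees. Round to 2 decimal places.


Blood spatter impact angle calculation:
width / length = 8.1 / 13.2 = 0.613636
angle = arcsin(0.613636)
angle = 37.85 degrees

37.85


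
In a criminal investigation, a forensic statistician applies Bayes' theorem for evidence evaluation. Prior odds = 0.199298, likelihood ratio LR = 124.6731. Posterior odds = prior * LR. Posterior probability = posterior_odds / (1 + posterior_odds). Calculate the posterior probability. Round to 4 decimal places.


Bayesian evidence evaluation:
Posterior odds = prior_odds * LR = 0.199298 * 124.6731 = 24.8471
Posterior probability = posterior_odds / (1 + posterior_odds)
= 24.8471 / (1 + 24.8471)
= 24.8471 / 25.8471
= 0.9613

0.9613


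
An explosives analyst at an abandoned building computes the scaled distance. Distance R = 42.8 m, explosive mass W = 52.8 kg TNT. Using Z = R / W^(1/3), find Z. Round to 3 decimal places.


Scaled distance calculation:
W^(1/3) = 52.8^(1/3) = 3.751555
Z = R / W^(1/3) = 42.8 / 3.751555
Z = 11.409 m/kg^(1/3)

11.409


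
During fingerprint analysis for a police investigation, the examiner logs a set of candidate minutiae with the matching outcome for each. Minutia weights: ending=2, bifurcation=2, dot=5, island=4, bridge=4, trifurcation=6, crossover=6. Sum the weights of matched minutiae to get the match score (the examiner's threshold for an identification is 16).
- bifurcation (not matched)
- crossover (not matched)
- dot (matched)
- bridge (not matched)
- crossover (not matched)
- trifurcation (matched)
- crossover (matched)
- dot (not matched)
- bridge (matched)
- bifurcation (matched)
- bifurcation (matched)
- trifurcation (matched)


Weighted minutiae match score:
  bifurcation: not matched, +0
  crossover: not matched, +0
  dot: matched, +5 (running total 5)
  bridge: not matched, +0
  crossover: not matched, +0
  trifurcation: matched, +6 (running total 11)
  crossover: matched, +6 (running total 17)
  dot: not matched, +0
  bridge: matched, +4 (running total 21)
  bifurcation: matched, +2 (running total 23)
  bifurcation: matched, +2 (running total 25)
  trifurcation: matched, +6 (running total 31)
Total score = 31
Threshold = 16; verdict = identification

31


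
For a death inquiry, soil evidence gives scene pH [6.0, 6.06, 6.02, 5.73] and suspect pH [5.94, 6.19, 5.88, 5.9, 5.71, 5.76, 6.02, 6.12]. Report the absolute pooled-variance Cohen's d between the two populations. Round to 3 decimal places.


Pooled-variance Cohen's d for soil pH comparison:
Scene mean = 23.81 / 4 = 5.9525
Suspect mean = 47.52 / 8 = 5.94
Scene sample variance s_s^2 = 0.022625
Suspect sample variance s_c^2 = 0.0274
Pooled variance = ((n_s-1)*s_s^2 + (n_c-1)*s_c^2) / (n_s + n_c - 2) = 0.025967
Pooled SD = sqrt(0.025967) = 0.161143
Mean difference = 0.0125
|d| = |0.0125| / 0.161143 = 0.078

0.078


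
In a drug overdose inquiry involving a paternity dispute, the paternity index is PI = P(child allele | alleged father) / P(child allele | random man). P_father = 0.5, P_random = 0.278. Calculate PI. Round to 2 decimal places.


Paternity Index calculation:
PI = P(allele|father) / P(allele|random)
PI = 0.5 / 0.278
PI = 1.80

1.80


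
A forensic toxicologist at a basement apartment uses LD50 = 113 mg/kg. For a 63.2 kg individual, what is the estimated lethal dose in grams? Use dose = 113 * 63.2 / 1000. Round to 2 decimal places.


Lethal dose calculation:
Lethal dose = LD50 * body_weight / 1000
= 113 * 63.2 / 1000
= 7141.6 / 1000
= 7.14 g

7.14


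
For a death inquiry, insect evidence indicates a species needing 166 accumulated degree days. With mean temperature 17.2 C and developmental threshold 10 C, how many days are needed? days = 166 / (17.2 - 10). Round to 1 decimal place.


Insect development time:
Effective temperature = avg_temp - T_base = 17.2 - 10 = 7.2 C
Days = ADD / effective_temp = 166 / 7.2 = 23.1 days

23.1


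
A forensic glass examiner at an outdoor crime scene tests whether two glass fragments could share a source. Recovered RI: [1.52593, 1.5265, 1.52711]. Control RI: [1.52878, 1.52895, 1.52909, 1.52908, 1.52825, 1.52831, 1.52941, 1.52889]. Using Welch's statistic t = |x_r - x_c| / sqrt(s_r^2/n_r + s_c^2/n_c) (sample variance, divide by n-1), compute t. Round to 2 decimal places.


Welch's t-criterion for glass RI comparison:
Recovered mean = sum / n_r = 4.57954 / 3 = 1.5265133
Control mean = sum / n_c = 12.23076 / 8 = 1.528845
Recovered sample variance s_r^2 = 3.48233e-07
Control sample variance s_c^2 = 1.56e-07
Welch SE (unpooled) = sqrt(s_r^2/n_r + s_c^2/n_c) = sqrt(1.16078e-07 + 1.95e-08) = sqrt(1.35578e-07) = 0.000368209
|mean_r - mean_c| = 0.00233167
t = 0.00233167 / 0.000368209 = 6.33

6.33


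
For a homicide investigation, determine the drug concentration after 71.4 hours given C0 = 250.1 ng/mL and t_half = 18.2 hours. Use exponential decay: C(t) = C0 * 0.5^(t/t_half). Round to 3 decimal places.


Drug concentration decay:
Number of half-lives = t / t_half = 71.4 / 18.2 = 3.923077
Decay factor = 0.5^3.923077 = 0.06592288
C(t) = 250.1 * 0.06592288 = 16.487 ng/mL

16.487


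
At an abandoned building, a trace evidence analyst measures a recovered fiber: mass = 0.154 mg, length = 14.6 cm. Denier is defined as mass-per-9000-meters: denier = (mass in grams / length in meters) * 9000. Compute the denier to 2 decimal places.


Denier calculation:
Mass in grams = 0.154 mg / 1000 = 0.000154 g
Length in meters = 14.6 cm / 100 = 0.146 m
Linear density = mass / length = 0.000154 / 0.146 = 0.00105479 g/m
Denier = (g/m) * 9000 = 0.00105479 * 9000 = 9.49

9.49


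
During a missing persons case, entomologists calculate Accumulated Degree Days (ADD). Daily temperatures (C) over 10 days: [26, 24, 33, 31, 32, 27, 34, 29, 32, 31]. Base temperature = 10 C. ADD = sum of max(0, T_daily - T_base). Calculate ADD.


Computing ADD day by day:
Day 1: max(0, 26 - 10) = 16
Day 2: max(0, 24 - 10) = 14
Day 3: max(0, 33 - 10) = 23
Day 4: max(0, 31 - 10) = 21
Day 5: max(0, 32 - 10) = 22
Day 6: max(0, 27 - 10) = 17
Day 7: max(0, 34 - 10) = 24
Day 8: max(0, 29 - 10) = 19
Day 9: max(0, 32 - 10) = 22
Day 10: max(0, 31 - 10) = 21
Total ADD = 199

199


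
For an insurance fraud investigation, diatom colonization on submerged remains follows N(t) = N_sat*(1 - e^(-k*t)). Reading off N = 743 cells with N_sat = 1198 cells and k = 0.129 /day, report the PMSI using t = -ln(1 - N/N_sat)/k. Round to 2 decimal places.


PMSI from diatom colonization curve:
N / N_sat = 743 / 1198 = 0.6202
1 - N/N_sat = 0.3798
ln(1 - N/N_sat) = -0.96811
t = -ln(1 - N/N_sat) / k = -(-0.96811) / 0.129 = 7.50 days

7.50


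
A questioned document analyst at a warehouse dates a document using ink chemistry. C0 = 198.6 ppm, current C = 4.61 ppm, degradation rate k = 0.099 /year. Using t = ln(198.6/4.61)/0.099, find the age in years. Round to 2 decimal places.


Document age estimation:
C0/C = 198.6 / 4.61 = 43.08026
ln(C0/C) = 3.763065
t = 3.763065 / 0.099 = 38.01 years

38.01


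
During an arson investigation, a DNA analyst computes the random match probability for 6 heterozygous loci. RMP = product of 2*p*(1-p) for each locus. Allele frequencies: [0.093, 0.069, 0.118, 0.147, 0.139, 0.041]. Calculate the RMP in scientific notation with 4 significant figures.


Computing RMP for 6 loci:
Locus 1: 2 * 0.093 * 0.907 = 0.168702
Locus 2: 2 * 0.069 * 0.931 = 0.128478
Locus 3: 2 * 0.118 * 0.882 = 0.208152
Locus 4: 2 * 0.147 * 0.853 = 0.250782
Locus 5: 2 * 0.139 * 0.861 = 0.239358
Locus 6: 2 * 0.041 * 0.959 = 0.078638
RMP = 2.130e-05

2.130e-05


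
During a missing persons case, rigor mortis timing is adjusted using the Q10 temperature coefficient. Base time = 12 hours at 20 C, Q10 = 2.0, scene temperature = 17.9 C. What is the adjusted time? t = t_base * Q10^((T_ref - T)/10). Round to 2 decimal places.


Rigor mortis time adjustment:
Exponent = (T_ref - T_actual) / 10 = (20 - 17.9) / 10 = 0.21
Q10 factor = 2.0^0.21 = 1.15669
t_adjusted = 12 * 1.15669 = 13.88 hours

13.88


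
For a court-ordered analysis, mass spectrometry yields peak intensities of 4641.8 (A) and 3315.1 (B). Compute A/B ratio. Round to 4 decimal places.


Spectral peak ratio:
Peak A = 4641.8 counts
Peak B = 3315.1 counts
Ratio = 4641.8 / 3315.1 = 1.4002

1.4002


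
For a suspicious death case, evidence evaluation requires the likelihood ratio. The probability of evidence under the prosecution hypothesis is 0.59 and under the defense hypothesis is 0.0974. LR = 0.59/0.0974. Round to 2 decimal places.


Likelihood ratio calculation:
LR = P(E|Hp) / P(E|Hd)
LR = 0.59 / 0.0974
LR = 6.06

6.06


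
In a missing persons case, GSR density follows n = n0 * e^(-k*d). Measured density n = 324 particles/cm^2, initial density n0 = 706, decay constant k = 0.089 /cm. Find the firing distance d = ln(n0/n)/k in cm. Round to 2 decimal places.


GSR distance calculation:
n0/n = 706 / 324 = 2.179012
ln(n0/n) = 0.778872
d = 0.778872 / 0.089 = 8.75 cm

8.75


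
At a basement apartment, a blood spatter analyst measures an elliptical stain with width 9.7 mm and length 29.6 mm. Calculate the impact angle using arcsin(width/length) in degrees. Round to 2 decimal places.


Blood spatter impact angle calculation:
width / length = 9.7 / 29.6 = 0.327703
angle = arcsin(0.327703)
angle = 19.13 degrees

19.13


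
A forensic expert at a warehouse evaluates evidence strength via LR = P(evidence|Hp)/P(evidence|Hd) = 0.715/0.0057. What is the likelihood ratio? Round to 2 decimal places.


Likelihood ratio calculation:
LR = P(E|Hp) / P(E|Hd)
LR = 0.715 / 0.0057
LR = 125.44

125.44


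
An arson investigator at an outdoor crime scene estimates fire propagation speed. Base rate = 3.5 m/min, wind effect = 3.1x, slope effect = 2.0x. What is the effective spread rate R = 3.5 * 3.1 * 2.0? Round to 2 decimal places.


Fire spread rate calculation:
R = R0 * wind_factor * slope_factor
= 3.5 * 3.1 * 2.0
= 10.85 * 2.0
= 21.70 m/min

21.70


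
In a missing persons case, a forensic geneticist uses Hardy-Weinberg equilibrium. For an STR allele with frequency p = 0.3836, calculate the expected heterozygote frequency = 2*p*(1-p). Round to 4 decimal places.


Hardy-Weinberg heterozygote frequency:
q = 1 - p = 1 - 0.3836 = 0.6164
2pq = 2 * 0.3836 * 0.6164 = 0.4729

0.4729


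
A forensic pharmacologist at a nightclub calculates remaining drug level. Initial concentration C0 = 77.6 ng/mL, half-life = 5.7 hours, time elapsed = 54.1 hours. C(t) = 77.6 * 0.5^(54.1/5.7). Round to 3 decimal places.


Drug concentration decay:
Number of half-lives = t / t_half = 54.1 / 5.7 = 9.491228
Decay factor = 0.5^9.491228 = 0.00138949
C(t) = 77.6 * 0.00138949 = 0.108 ng/mL

0.108


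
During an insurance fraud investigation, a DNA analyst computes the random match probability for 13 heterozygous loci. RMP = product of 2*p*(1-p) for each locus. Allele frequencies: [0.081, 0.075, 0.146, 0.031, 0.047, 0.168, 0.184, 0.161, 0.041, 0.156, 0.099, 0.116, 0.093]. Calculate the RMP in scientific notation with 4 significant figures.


Computing RMP for 13 loci:
Locus 1: 2 * 0.081 * 0.919 = 0.148878
Locus 2: 2 * 0.075 * 0.925 = 0.13875
Locus 3: 2 * 0.146 * 0.854 = 0.249368
Locus 4: 2 * 0.031 * 0.969 = 0.060078
Locus 5: 2 * 0.047 * 0.953 = 0.089582
Locus 6: 2 * 0.168 * 0.832 = 0.279552
Locus 7: 2 * 0.184 * 0.816 = 0.300288
Locus 8: 2 * 0.161 * 0.839 = 0.270158
Locus 9: 2 * 0.041 * 0.959 = 0.078638
Locus 10: 2 * 0.156 * 0.844 = 0.263328
Locus 11: 2 * 0.099 * 0.901 = 0.178398
Locus 12: 2 * 0.116 * 0.884 = 0.205088
Locus 13: 2 * 0.093 * 0.907 = 0.168702
RMP = 8.036e-11

8.036e-11


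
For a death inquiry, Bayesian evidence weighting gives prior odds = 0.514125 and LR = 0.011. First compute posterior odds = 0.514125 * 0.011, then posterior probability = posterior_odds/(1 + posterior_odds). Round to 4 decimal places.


Bayesian evidence evaluation:
Posterior odds = prior_odds * LR = 0.514125 * 0.011 = 0.005655375
Posterior probability = posterior_odds / (1 + posterior_odds)
= 0.005655375 / (1 + 0.005655375)
= 0.005655375 / 1.005655375
= 0.0056

0.0056


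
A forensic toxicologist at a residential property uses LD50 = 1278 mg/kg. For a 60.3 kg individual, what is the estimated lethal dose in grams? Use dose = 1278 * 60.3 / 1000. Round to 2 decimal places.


Lethal dose calculation:
Lethal dose = LD50 * body_weight / 1000
= 1278 * 60.3 / 1000
= 77063.4 / 1000
= 77.06 g

77.06


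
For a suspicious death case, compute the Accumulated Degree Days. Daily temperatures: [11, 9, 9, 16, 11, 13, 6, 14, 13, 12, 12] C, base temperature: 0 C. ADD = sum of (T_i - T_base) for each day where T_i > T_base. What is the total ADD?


Computing ADD day by day:
Day 1: max(0, 11 - 0) = 11
Day 2: max(0, 9 - 0) = 9
Day 3: max(0, 9 - 0) = 9
Day 4: max(0, 16 - 0) = 16
Day 5: max(0, 11 - 0) = 11
Day 6: max(0, 13 - 0) = 13
Day 7: max(0, 6 - 0) = 6
Day 8: max(0, 14 - 0) = 14
Day 9: max(0, 13 - 0) = 13
Day 10: max(0, 12 - 0) = 12
Day 11: max(0, 12 - 0) = 12
Total ADD = 126

126
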